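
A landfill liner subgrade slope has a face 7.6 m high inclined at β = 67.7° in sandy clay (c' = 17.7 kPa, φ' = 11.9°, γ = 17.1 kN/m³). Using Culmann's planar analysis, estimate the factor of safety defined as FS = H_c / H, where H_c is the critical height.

FS = 1.13

H_c = (4c'/γ) · sinβ cosφ' / [1 − cos(β − φ')]
    = (4·17.7/17.1) · sin67.7°·cos11.9° / [1 − cos55.8°]
    = 4.140 · 0.9053 / 0.4379 = 8.56 m
FS = H_c / H = 8.56 / 7.6 = 1.126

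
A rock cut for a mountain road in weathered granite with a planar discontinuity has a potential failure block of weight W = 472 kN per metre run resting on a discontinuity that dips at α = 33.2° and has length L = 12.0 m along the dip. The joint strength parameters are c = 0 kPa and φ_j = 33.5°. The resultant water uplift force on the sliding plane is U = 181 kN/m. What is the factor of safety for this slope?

Resolving the block weight along and normal to the plane and applying the Mohr–Coulomb strength on the joint:
N' = W cosα − U = 472·cos33.2° − 181 = 214.0 kN/m
Driving force T = W sinα = 472·sin33.2° = 258.4 kN/m
Resisting force R = c·L + N'·tanφ_j = 0·12.0 + 214.0·tan33.5° = 0.0 + 141.6 = 141.6 kN/m
FS = R / T = 141.6 / 258.4 = 0.548

FS = 0.55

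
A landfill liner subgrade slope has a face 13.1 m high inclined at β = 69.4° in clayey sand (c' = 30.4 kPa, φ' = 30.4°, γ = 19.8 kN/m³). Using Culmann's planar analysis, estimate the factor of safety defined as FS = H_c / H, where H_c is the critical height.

H_c = (4c'/γ) · sinβ cosφ' / [1 − cos(β − φ')]
    = (4·30.4/19.8) · sin69.4°·cos30.4° / [1 − cos39.0°]
    = 6.141 · 0.8074 / 0.2229 = 22.25 m
FS = H_c / H = 22.25 / 13.1 = 1.698

FS = 1.70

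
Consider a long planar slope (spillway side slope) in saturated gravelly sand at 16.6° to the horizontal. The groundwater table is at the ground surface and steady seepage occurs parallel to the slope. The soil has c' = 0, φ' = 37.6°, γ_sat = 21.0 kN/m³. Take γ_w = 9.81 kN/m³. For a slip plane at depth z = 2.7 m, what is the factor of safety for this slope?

With seepage parallel to the slope and the water table at the surface, the effective normal stress on the slip plane uses the buoyant unit weight γ' = γ_sat − γ_w while the driving shear stress uses γ_sat:
FS = [c' + γ' z cos²β tanφ'] / [γ_sat z sinβ cosβ]
(For c' = 0 this reduces to FS = (γ'/γ_sat)·tanφ'/tanβ.)
γ' = 21.0 − 9.81 = 11.19 kN/m³
Numerator = 0.0 + 11.19·2.7·cos²16.6°·tan37.6° = 0.0 + 11.19·2.7·0.9184·0.7701 = 21.368 kPa
Denominator = 21.0·2.7·sin16.6°·cos16.6° = 21.0·2.7·0.2857·0.9583 = 15.523 kPa
FS = 21.368 / 15.523 = 1.377

FS = 1.38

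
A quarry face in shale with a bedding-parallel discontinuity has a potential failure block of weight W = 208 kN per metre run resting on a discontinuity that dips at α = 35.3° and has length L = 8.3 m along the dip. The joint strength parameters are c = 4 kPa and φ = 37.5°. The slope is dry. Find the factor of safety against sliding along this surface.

FS = 1.36

Resolving the block weight along and normal to the plane and applying the Mohr–Coulomb strength on the joint:
N' = W cosα = 208·cos35.3° = 169.8 kN/m
Driving force T = W sinα = 208·sin35.3° = 120.2 kN/m
Resisting force R = c·L + N'·tanφ = 4·8.3 + 169.8·tan37.5° = 33.2 + 130.3 = 163.5 kN/m
FS = R / T = 163.5 / 120.2 = 1.360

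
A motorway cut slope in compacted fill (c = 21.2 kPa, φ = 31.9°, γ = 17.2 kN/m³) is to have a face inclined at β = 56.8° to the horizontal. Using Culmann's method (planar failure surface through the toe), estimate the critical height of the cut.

Culmann's analysis gives the critical failure plane at α_cr = (β + φ)/2 = (56.8 + 31.9)/2 = 44.3°, and the critical height
H_c = (4c/γ) · sinβ cosφ / [1 − cos(β − φ)]
    = (4·21.2/17.2) · sin56.8°·cos31.9° / [1 − cos(24.9°)]
    = 4.930 · 0.8368·0.8490 / [1 − 0.9070]
    = 4.930 · 0.7104 / 0.0930
    = 37.68 m

H_c = 37.68 m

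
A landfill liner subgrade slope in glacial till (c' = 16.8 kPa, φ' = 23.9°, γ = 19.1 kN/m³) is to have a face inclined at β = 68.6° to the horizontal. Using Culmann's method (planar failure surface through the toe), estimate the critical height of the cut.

H_c = 10.36 m

Culmann's analysis gives the critical failure plane at α_cr = (β + φ')/2 = (68.6 + 23.9)/2 = 46.2°, and the critical height
H_c = (4c'/γ) · sinβ cosφ' / [1 − cos(β − φ')]
    = (4·16.8/19.1) · sin68.6°·cos23.9° / [1 − cos(44.7°)]
    = 3.518 · 0.9311·0.9143 / [1 − 0.7108]
    = 3.518 · 0.8512 / 0.2892
    = 10.36 m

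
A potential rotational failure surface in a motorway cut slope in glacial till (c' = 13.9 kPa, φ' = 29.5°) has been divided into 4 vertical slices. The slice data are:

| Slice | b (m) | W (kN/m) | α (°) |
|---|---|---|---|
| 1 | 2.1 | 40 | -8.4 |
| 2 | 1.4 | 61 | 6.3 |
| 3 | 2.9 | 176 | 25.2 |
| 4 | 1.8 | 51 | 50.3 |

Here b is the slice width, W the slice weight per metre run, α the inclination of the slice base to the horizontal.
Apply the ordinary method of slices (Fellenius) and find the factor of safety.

FS = 2.59

Ordinary method of slices: FS = Σ[c'·Δl_i + (W_i cosα_i)·tanφ'] / Σ W_i sinα_i, with Δl_i = b_i / cosα_i.
Slice 1: Δl = 2.1/cos(-8.4°) = 2.123 m; N'_1 = 40·cos(-8.4°) = 39.6; c'Δl = 29.51; W sinα = -5.8
Slice 2: Δl = 1.4/cos6.3° = 1.409 m; N'_2 = 61·cos6.3° = 60.6; c'Δl = 19.58; W sinα = 6.7
Slice 3: Δl = 2.9/cos25.2° = 3.205 m; N'_3 = 176·cos25.2° = 159.2; c'Δl = 44.55; W sinα = 74.9
Slice 4: Δl = 1.8/cos50.3° = 2.818 m; N'_4 = 51·cos50.3° = 32.6; c'Δl = 39.17; W sinα = 39.2
Σc'Δl = 132.8 kN/m; ΣN' = 292.0 kN/m; ΣW sinα = 115.0 kN/m
Resisting = 132.8 + 292.0·tan29.5° = 132.8 + 165.2 = 298.0 kN/m
FS = 298.0 / 115.0 = 2.591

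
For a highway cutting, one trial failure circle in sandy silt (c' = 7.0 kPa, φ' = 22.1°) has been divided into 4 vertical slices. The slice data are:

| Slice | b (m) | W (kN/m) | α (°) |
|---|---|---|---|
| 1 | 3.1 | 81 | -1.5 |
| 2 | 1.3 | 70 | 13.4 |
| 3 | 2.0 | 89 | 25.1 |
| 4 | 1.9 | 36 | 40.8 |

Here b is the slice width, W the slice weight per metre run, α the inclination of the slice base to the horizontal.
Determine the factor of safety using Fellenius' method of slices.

Ordinary method of slices: FS = Σ[c'·Δl_i + (W_i cosα_i)·tanφ'] / Σ W_i sinα_i, with Δl_i = b_i / cosα_i.
Slice 1: Δl = 3.1/cos(-1.5°) = 3.101 m; N'_1 = 81·cos(-1.5°) = 81.0; c'Δl = 21.71; W sinα = -2.1
Slice 2: Δl = 1.3/cos13.4° = 1.336 m; N'_2 = 70·cos13.4° = 68.1; c'Δl = 9.35; W sinα = 16.2
Slice 3: Δl = 2.0/cos25.1° = 2.209 m; N'_3 = 89·cos25.1° = 80.6; c'Δl = 15.46; W sinα = 37.8
Slice 4: Δl = 1.9/cos40.8° = 2.510 m; N'_4 = 36·cos40.8° = 27.3; c'Δl = 17.57; W sinα = 23.5
Σc'Δl = 64.1 kN/m; ΣN' = 256.9 kN/m; ΣW sinα = 75.4 kN/m
Resisting = 64.1 + 256.9·tan22.1° = 64.1 + 104.3 = 168.4 kN/m
FS = 168.4 / 75.4 = 2.234

FS = 2.23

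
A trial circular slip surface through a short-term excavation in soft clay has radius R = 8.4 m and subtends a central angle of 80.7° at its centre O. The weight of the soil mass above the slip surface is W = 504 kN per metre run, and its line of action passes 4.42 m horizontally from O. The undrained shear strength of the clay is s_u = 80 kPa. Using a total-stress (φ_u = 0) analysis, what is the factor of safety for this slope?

Taking moments about the centre O, the resisting moment is provided by the undrained shear strength acting along the arc:
Arc length L_a = R·θ = 8.4·(80.7°·π/180) = 8.4·1.4085 = 11.83 m
M_R = s_u·L_a·R = 80·11.83·8.4 = 7950.6 kN·m/m
M_D = W·d = 504·4.42 = 2227.7 kN·m/m
FS = M_R / M_D = 7950.6 / 2227.7 = 3.569

FS = 3.57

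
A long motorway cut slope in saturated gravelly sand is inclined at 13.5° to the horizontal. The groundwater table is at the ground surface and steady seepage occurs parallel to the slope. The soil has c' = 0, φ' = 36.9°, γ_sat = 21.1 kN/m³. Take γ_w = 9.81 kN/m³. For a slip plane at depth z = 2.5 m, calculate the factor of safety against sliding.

With seepage parallel to the slope and the water table at the surface, the effective normal stress on the slip plane uses the buoyant unit weight γ' = γ_sat − γ_w while the driving shear stress uses γ_sat:
FS = [c' + γ' z cos²β tanφ'] / [γ_sat z sinβ cosβ]
(For c' = 0 this reduces to FS = (γ'/γ_sat)·tanφ'/tanβ.)
γ' = 21.1 − 9.81 = 11.29 kN/m³
Numerator = 0.0 + 11.29·2.5·cos²13.5°·tan36.9° = 0.0 + 11.29·2.5·0.9455·0.7508 = 20.037 kPa
Denominator = 21.1·2.5·sin13.5°·cos13.5° = 21.1·2.5·0.2334·0.9724 = 11.974 kPa
FS = 20.037 / 11.974 = 1.673

FS = 1.67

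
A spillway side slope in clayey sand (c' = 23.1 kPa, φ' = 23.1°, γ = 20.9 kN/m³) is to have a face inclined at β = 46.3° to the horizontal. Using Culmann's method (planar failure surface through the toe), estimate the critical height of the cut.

H_c = 36.36 m

Culmann's analysis gives the critical failure plane at α_cr = (β + φ')/2 = (46.3 + 23.1)/2 = 34.7°, and the critical height
H_c = (4c'/γ) · sinβ cosφ' / [1 − cos(β − φ')]
    = (4·23.1/20.9) · sin46.3°·cos23.1° / [1 − cos(23.2°)]
    = 4.421 · 0.7230·0.9198 / [1 − 0.9191]
    = 4.421 · 0.6650 / 0.0809
    = 36.36 m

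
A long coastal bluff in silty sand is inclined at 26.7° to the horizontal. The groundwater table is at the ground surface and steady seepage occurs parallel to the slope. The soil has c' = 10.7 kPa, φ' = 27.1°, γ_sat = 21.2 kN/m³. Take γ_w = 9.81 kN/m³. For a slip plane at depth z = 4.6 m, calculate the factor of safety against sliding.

With seepage parallel to the slope and the water table at the surface, the effective normal stress on the slip plane uses the buoyant unit weight γ' = γ_sat − γ_w while the driving shear stress uses γ_sat:
FS = [c' + γ' z cos²β tanφ'] / [γ_sat z sinβ cosβ]
γ' = 21.2 − 9.81 = 11.39 kN/m³
Numerator = 10.7 + 11.39·4.6·cos²26.7°·tan27.1° = 10.7 + 11.39·4.6·0.7981·0.5117 = 32.098 kPa
Denominator = 21.2·4.6·sin26.7°·cos26.7° = 21.2·4.6·0.4493·0.8934 = 39.145 kPa
FS = 32.098 / 39.145 = 0.820

FS = 0.82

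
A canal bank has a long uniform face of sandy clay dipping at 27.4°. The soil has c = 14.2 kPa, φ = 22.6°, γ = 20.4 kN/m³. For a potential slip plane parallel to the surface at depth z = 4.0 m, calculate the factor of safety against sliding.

For an infinite slope with a slip plane parallel to the surface (no pore pressure): FS = [c + γz cos²β tanφ] / [γz sinβ cosβ].
γz = 20.4·4.0 = 81.60 kN/m²
Numerator = 14.2 + 81.60·cos²27.4°·tan22.6° = 14.2 + 81.60·0.7882·0.4163 = 40.973 kPa
Denominator = 81.60·sin27.4°·cos27.4° = 81.60·0.4602·0.8878 = 33.340 kPa
FS = 40.973 / 33.340 = 1.229

FS = 1.23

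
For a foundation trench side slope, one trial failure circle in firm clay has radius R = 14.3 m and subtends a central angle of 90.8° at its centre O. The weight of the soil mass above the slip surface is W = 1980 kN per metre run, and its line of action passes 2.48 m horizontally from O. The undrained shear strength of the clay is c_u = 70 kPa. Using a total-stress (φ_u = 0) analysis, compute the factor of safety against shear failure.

FS = 4.62

Taking moments about the centre O, the resisting moment is provided by the undrained shear strength acting along the arc:
Arc length L_a = R·θ = 14.3·(90.8°·π/180) = 14.3·1.5848 = 22.66 m
M_R = c_u·L_a·R = 70·22.66·14.3 = 22684.7 kN·m/m
M_D = W·d = 1980·2.48 = 4910.4 kN·m/m
FS = M_R / M_D = 22684.7 / 4910.4 = 4.620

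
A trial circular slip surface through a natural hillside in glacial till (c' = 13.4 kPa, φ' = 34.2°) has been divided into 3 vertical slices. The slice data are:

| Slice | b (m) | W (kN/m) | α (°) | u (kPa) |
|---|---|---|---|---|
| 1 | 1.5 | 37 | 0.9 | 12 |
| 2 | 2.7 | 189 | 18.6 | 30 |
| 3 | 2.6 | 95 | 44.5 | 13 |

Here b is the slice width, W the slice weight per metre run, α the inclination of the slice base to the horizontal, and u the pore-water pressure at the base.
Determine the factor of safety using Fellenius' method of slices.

FS = 1.55

Ordinary method of slices: FS = Σ[c'·Δl_i + (W_i cosα_i − u_i·Δl_i)·tanφ'] / Σ W_i sinα_i, with Δl_i = b_i / cosα_i.
Slice 1: Δl = 1.5/cos0.9° = 1.500 m; N'_1 = 37·cos0.9° − 12·1.500 = 19.0; c'Δl = 20.10; W sinα = 0.6
Slice 2: Δl = 2.7/cos18.6° = 2.849 m; N'_2 = 189·cos18.6° − 30·2.849 = 93.7; c'Δl = 38.17; W sinα = 60.3
Slice 3: Δl = 2.6/cos44.5° = 3.645 m; N'_3 = 95·cos44.5° − 13·3.645 = 20.4; c'Δl = 48.85; W sinα = 66.6
Σc'Δl = 107.1 kN/m; ΣN' = 133.0 kN/m; ΣW sinα = 127.5 kN/m
Resisting = 107.1 + 133.0·tan34.2° = 107.1 + 90.4 = 197.5 kN/m
FS = 197.5 / 127.5 = 1.550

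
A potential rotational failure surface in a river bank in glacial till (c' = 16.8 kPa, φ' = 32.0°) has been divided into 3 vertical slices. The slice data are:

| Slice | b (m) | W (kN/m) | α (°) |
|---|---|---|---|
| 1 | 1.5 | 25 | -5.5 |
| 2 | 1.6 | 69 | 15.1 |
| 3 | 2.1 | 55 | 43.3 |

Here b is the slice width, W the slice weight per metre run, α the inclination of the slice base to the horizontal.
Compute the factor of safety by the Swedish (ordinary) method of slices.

FS = 3.45

Ordinary method of slices: FS = Σ[c'·Δl_i + (W_i cosα_i)·tanφ'] / Σ W_i sinα_i, with Δl_i = b_i / cosα_i.
Slice 1: Δl = 1.5/cos(-5.5°) = 1.507 m; N'_1 = 25·cos(-5.5°) = 24.9; c'Δl = 25.32; W sinα = -2.4
Slice 2: Δl = 1.6/cos15.1° = 1.657 m; N'_2 = 69·cos15.1° = 66.6; c'Δl = 27.84; W sinα = 18.0
Slice 3: Δl = 2.1/cos43.3° = 2.886 m; N'_3 = 55·cos43.3° = 40.0; c'Δl = 48.48; W sinα = 37.7
Σc'Δl = 101.6 kN/m; ΣN' = 131.5 kN/m; ΣW sinα = 53.3 kN/m
Resisting = 101.6 + 131.5·tan32.0° = 101.6 + 82.2 = 183.8 kN/m
FS = 183.8 / 53.3 = 3.449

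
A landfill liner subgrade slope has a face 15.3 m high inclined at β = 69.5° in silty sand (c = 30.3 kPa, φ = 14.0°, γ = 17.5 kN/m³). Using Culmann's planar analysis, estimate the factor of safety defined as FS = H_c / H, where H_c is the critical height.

H_c = (4c/γ) · sinβ cosφ / [1 − cos(β − φ)]
    = (4·30.3/17.5) · sin69.5°·cos14.0° / [1 − cos55.5°]
    = 6.926 · 0.9088 / 0.4336 = 14.52 m
FS = H_c / H = 14.52 / 15.3 = 0.949

FS = 0.95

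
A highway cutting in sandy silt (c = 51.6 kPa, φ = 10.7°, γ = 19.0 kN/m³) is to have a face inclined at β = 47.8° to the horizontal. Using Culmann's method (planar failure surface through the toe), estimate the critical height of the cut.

Culmann's analysis gives the critical failure plane at α_cr = (β + φ)/2 = (47.8 + 10.7)/2 = 29.2°, and the critical height
H_c = (4c/γ) · sinβ cosφ / [1 − cos(β − φ)]
    = (4·51.6/19.0) · sin47.8°·cos10.7° / [1 − cos(37.1°)]
    = 10.863 · 0.7408·0.9826 / [1 − 0.7976]
    = 10.863 · 0.7279 / 0.2024
    = 39.07 m

H_c = 39.07 m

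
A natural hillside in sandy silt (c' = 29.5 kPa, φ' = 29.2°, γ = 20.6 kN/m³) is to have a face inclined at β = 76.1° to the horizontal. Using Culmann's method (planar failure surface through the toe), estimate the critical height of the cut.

Culmann's analysis gives the critical failure plane at α_cr = (β + φ')/2 = (76.1 + 29.2)/2 = 52.6°, and the critical height
H_c = (4c'/γ) · sinβ cosφ' / [1 − cos(β − φ')]
    = (4·29.5/20.6) · sin76.1°·cos29.2° / [1 − cos(46.9°)]
    = 5.728 · 0.9707·0.8729 / [1 − 0.6833]
    = 5.728 · 0.8474 / 0.3167
    = 15.32 m

H_c = 15.32 m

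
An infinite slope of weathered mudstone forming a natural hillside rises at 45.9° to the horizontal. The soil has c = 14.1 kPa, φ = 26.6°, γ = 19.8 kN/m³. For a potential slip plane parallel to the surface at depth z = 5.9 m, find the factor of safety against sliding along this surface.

For an infinite slope with a slip plane parallel to the surface (no pore pressure): FS = [c + γz cos²β tanφ] / [γz sinβ cosβ].
γz = 19.8·5.9 = 116.82 kN/m²
Numerator = 14.1 + 116.82·cos²45.9°·tan26.6° = 14.1 + 116.82·0.4843·0.5008 = 42.431 kPa
Denominator = 116.82·sin45.9°·cos45.9° = 116.82·0.7181·0.6959 = 58.381 kPa
FS = 42.431 / 58.381 = 0.727

FS = 0.73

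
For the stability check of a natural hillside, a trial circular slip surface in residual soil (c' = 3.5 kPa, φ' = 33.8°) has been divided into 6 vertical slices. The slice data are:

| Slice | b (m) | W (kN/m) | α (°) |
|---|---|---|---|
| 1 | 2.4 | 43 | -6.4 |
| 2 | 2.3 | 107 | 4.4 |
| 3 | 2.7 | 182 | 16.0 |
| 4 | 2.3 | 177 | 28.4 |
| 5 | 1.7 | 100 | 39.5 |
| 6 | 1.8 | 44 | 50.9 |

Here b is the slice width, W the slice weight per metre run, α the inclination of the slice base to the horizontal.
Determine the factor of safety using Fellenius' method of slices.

Ordinary method of slices: FS = Σ[c'·Δl_i + (W_i cosα_i)·tanφ'] / Σ W_i sinα_i, with Δl_i = b_i / cosα_i.
Slice 1: Δl = 2.4/cos(-6.4°) = 2.415 m; N'_1 = 43·cos(-6.4°) = 42.7; c'Δl = 8.45; W sinα = -4.8
Slice 2: Δl = 2.3/cos4.4° = 2.307 m; N'_2 = 107·cos4.4° = 106.7; c'Δl = 8.07; W sinα = 8.2
Slice 3: Δl = 2.7/cos16.0° = 2.809 m; N'_3 = 182·cos16.0° = 174.9; c'Δl = 9.83; W sinα = 50.2
Slice 4: Δl = 2.3/cos28.4° = 2.615 m; N'_4 = 177·cos28.4° = 155.7; c'Δl = 9.15; W sinα = 84.2
Slice 5: Δl = 1.7/cos39.5° = 2.203 m; N'_5 = 100·cos39.5° = 77.2; c'Δl = 7.71; W sinα = 63.6
Slice 6: Δl = 1.8/cos50.9° = 2.854 m; N'_6 = 44·cos50.9° = 27.7; c'Δl = 9.99; W sinα = 34.1
Σc'Δl = 53.2 kN/m; ΣN' = 585.0 kN/m; ΣW sinα = 235.5 kN/m
Resisting = 53.2 + 585.0·tan33.8° = 53.2 + 391.6 = 444.8 kN/m
FS = 444.8 / 235.5 = 1.889

FS = 1.89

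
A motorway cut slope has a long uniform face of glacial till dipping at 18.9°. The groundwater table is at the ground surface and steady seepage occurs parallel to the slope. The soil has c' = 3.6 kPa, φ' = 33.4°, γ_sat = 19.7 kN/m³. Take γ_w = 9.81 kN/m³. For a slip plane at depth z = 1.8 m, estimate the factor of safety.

With seepage parallel to the slope and the water table at the surface, the effective normal stress on the slip plane uses the buoyant unit weight γ' = γ_sat − γ_w while the driving shear stress uses γ_sat:
FS = [c' + γ' z cos²β tanφ'] / [γ_sat z sinβ cosβ]
γ' = 19.7 − 9.81 = 9.89 kN/m³
Numerator = 3.6 + 9.89·1.8·cos²18.9°·tan33.4° = 3.6 + 9.89·1.8·0.8951·0.6594 = 14.107 kPa
Denominator = 19.7·1.8·sin18.9°·cos18.9° = 19.7·1.8·0.3239·0.9461 = 10.867 kPa
FS = 14.107 / 10.867 = 1.298

FS = 1.30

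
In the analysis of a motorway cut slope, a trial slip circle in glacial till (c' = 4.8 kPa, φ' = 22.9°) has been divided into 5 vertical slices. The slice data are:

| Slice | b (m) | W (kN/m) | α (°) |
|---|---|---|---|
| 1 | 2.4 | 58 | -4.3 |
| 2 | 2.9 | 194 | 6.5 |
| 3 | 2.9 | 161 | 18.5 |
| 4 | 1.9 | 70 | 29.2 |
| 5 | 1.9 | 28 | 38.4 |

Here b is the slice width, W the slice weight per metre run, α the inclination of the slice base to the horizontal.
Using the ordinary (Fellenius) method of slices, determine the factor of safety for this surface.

FS = 2.23

Ordinary method of slices: FS = Σ[c'·Δl_i + (W_i cosα_i)·tanφ'] / Σ W_i sinα_i, with Δl_i = b_i / cosα_i.
Slice 1: Δl = 2.4/cos(-4.3°) = 2.407 m; N'_1 = 58·cos(-4.3°) = 57.8; c'Δl = 11.55; W sinα = -4.3
Slice 2: Δl = 2.9/cos6.5° = 2.919 m; N'_2 = 194·cos6.5° = 192.8; c'Δl = 14.01; W sinα = 22.0
Slice 3: Δl = 2.9/cos18.5° = 3.058 m; N'_3 = 161·cos18.5° = 152.7; c'Δl = 14.68; W sinα = 51.1
Slice 4: Δl = 1.9/cos29.2° = 2.177 m; N'_4 = 70·cos29.2° = 61.1; c'Δl = 10.45; W sinα = 34.2
Slice 5: Δl = 1.9/cos38.4° = 2.424 m; N'_5 = 28·cos38.4° = 21.9; c'Δl = 11.64; W sinα = 17.4
Σc'Δl = 62.3 kN/m; ΣN' = 486.3 kN/m; ΣW sinα = 120.2 kN/m
Resisting = 62.3 + 486.3·tan22.9° = 62.3 + 205.4 = 267.8 kN/m
FS = 267.8 / 120.2 = 2.227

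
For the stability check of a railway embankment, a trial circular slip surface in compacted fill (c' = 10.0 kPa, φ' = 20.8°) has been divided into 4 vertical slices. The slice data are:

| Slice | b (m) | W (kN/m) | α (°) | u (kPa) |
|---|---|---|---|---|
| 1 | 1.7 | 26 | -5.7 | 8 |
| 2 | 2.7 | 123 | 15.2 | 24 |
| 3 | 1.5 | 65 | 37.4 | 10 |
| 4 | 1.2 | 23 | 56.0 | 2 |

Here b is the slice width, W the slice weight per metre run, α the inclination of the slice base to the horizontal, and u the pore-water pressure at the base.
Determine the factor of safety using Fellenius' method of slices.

FS = 1.42

Ordinary method of slices: FS = Σ[c'·Δl_i + (W_i cosα_i − u_i·Δl_i)·tanφ'] / Σ W_i sinα_i, with Δl_i = b_i / cosα_i.
Slice 1: Δl = 1.7/cos(-5.7°) = 1.708 m; N'_1 = 26·cos(-5.7°) − 8·1.708 = 12.2; c'Δl = 17.08; W sinα = -2.6
Slice 2: Δl = 2.7/cos15.2° = 2.798 m; N'_2 = 123·cos15.2° − 24·2.798 = 51.5; c'Δl = 27.98; W sinα = 32.2
Slice 3: Δl = 1.5/cos37.4° = 1.888 m; N'_3 = 65·cos37.4° − 10·1.888 = 32.8; c'Δl = 18.88; W sinα = 39.5
Slice 4: Δl = 1.2/cos56.0° = 2.146 m; N'_4 = 23·cos56.0° − 2·2.146 = 8.6; c'Δl = 21.46; W sinα = 19.1
Σc'Δl = 85.4 kN/m; ΣN' = 105.1 kN/m; ΣW sinα = 88.2 kN/m
Resisting = 85.4 + 105.1·tan20.8° = 85.4 + 39.9 = 125.3 kN/m
FS = 125.3 / 88.2 = 1.421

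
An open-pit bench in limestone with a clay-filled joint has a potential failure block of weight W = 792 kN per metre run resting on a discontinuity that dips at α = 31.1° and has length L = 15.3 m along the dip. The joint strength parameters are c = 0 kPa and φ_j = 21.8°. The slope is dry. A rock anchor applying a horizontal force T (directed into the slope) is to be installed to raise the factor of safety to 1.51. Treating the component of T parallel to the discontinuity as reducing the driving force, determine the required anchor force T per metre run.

T = 231 kN/m

Resolving forces along and normal to the sliding plane, with the horizontal anchor force T adding T·sinα to the effective normal force and T·cosα acting up the plane against the driving force:
FS = [cL + (W cosα + T sinα) tanφ_j] / [W sinα − T cosα]
Without the anchor: N' = 678.2 kN/m, driving T_d = 409.1 kN/m, resisting R = 0·15.3 + 678.2·tan21.8° = 271.2 kN/m, FS = 0.66.
Setting FS = 1.51 and solving for T:
1.51·(409.1 − T cos31.1°) = 271.2 + T sin31.1°·tan21.8°
T·(sin31.1°·tan21.8° + 1.51·cos31.1°) = 1.51·409.1 − 271.2
T·(0.5165·0.4000 + 1.51·0.8563) = 617.7 − 271.2 = 346.5
T·1.4996 = 346.5
T = 231.1 kN/m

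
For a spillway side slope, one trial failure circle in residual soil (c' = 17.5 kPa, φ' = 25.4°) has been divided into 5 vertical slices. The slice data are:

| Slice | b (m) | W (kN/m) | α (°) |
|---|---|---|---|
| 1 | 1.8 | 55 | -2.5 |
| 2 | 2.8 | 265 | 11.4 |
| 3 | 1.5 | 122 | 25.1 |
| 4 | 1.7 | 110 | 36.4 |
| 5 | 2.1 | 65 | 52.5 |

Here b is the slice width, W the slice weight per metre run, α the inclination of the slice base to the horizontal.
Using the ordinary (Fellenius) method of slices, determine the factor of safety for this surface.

Ordinary method of slices: FS = Σ[c'·Δl_i + (W_i cosα_i)·tanφ'] / Σ W_i sinα_i, with Δl_i = b_i / cosα_i.
Slice 1: Δl = 1.8/cos(-2.5°) = 1.802 m; N'_1 = 55·cos(-2.5°) = 54.9; c'Δl = 31.53; W sinα = -2.4
Slice 2: Δl = 2.8/cos11.4° = 2.856 m; N'_2 = 265·cos11.4° = 259.8; c'Δl = 49.99; W sinα = 52.4
Slice 3: Δl = 1.5/cos25.1° = 1.656 m; N'_3 = 122·cos25.1° = 110.5; c'Δl = 28.99; W sinα = 51.8
Slice 4: Δl = 1.7/cos36.4° = 2.112 m; N'_4 = 110·cos36.4° = 88.5; c'Δl = 36.96; W sinα = 65.3
Slice 5: Δl = 2.1/cos52.5° = 3.450 m; N'_5 = 65·cos52.5° = 39.6; c'Δl = 60.37; W sinα = 51.6
Σc'Δl = 207.8 kN/m; ΣN' = 553.3 kN/m; ΣW sinα = 218.6 kN/m
Resisting = 207.8 + 553.3·tan25.4° = 207.8 + 262.7 = 470.6 kN/m
FS = 470.6 / 218.6 = 2.153

FS = 2.15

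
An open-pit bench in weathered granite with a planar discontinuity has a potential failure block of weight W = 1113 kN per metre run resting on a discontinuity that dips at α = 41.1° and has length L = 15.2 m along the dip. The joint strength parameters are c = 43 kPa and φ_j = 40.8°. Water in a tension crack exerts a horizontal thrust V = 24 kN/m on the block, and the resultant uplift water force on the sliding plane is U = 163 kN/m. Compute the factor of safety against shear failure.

FS = 1.63

Resolving the block weight along and normal to the plane and applying the Mohr–Coulomb strength on the joint:
N' = W cosα − U − V sinα = 1113·cos41.1° − 163 − 24·sin41.1° = 659.9 kN/m
Driving force T = W sinα + V cosα = 1113·sin41.1° + 24·cos41.1° = 749.7 kN/m
Resisting force R = c·L + N'·tanφ_j = 43·15.2 + 659.9·tan40.8° = 653.6 + 569.6 = 1223.2 kN/m
FS = R / T = 1223.2 / 749.7 = 1.632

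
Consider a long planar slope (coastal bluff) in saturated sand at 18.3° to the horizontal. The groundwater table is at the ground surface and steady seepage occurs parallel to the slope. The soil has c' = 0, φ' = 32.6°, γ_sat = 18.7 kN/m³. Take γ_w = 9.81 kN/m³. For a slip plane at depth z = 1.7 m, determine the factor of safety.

With seepage parallel to the slope and the water table at the surface, the effective normal stress on the slip plane uses the buoyant unit weight γ' = γ_sat − γ_w while the driving shear stress uses γ_sat:
FS = [c' + γ' z cos²β tanφ'] / [γ_sat z sinβ cosβ]
(For c' = 0 this reduces to FS = (γ'/γ_sat)·tanφ'/tanβ.)
γ' = 18.7 − 9.81 = 8.89 kN/m³
Numerator = 0.0 + 8.89·1.7·cos²18.3°·tan32.6° = 0.0 + 8.89·1.7·0.9014·0.6395 = 8.712 kPa
Denominator = 18.7·1.7·sin18.3°·cos18.3° = 18.7·1.7·0.3140·0.9494 = 9.477 kPa
FS = 8.712 / 9.477 = 0.919

FS = 0.92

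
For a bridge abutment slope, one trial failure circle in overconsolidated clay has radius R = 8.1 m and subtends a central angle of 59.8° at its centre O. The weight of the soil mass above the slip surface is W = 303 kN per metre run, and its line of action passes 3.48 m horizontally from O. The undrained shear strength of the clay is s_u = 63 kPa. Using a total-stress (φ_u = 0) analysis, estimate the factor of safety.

Taking moments about the centre O, the resisting moment is provided by the undrained shear strength acting along the arc:
Arc length L_a = R·θ = 8.1·(59.8°·π/180) = 8.1·1.0437 = 8.45 m
M_R = s_u·L_a·R = 63·8.45·8.1 = 4314.1 kN·m/m
M_D = W·d = 303·3.48 = 1054.4 kN·m/m
FS = M_R / M_D = 4314.1 / 1054.4 = 4.091

FS = 4.09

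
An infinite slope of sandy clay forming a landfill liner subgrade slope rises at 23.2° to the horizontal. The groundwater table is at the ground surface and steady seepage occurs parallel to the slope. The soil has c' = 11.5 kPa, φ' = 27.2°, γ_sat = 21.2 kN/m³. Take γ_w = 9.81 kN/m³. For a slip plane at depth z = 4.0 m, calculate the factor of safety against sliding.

FS = 1.02

With seepage parallel to the slope and the water table at the surface, the effective normal stress on the slip plane uses the buoyant unit weight γ' = γ_sat − γ_w while the driving shear stress uses γ_sat:
FS = [c' + γ' z cos²β tanφ'] / [γ_sat z sinβ cosβ]
γ' = 21.2 − 9.81 = 11.39 kN/m³
Numerator = 11.5 + 11.39·4.0·cos²23.2°·tan27.2° = 11.5 + 11.39·4.0·0.8448·0.5139 = 31.281 kPa
Denominator = 21.2·4.0·sin23.2°·cos23.2° = 21.2·4.0·0.3939·0.9191 = 30.705 kPa
FS = 31.281 / 30.705 = 1.019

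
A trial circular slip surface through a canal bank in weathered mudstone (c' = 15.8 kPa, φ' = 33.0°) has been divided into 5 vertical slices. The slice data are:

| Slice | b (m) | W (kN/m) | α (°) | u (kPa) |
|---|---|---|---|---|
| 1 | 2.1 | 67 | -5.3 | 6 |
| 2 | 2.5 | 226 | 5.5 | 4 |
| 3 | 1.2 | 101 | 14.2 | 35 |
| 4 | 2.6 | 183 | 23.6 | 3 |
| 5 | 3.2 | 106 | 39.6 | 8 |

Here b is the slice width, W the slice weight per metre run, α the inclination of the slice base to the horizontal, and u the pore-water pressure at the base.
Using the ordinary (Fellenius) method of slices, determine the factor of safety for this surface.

FS = 3.03

Ordinary method of slices: FS = Σ[c'·Δl_i + (W_i cosα_i − u_i·Δl_i)·tanφ'] / Σ W_i sinα_i, with Δl_i = b_i / cosα_i.
Slice 1: Δl = 2.1/cos(-5.3°) = 2.109 m; N'_1 = 67·cos(-5.3°) − 6·2.109 = 54.1; c'Δl = 33.32; W sinα = -6.2
Slice 2: Δl = 2.5/cos5.5° = 2.512 m; N'_2 = 226·cos5.5° − 4·2.512 = 214.9; c'Δl = 39.68; W sinα = 21.7
Slice 3: Δl = 1.2/cos14.2° = 1.238 m; N'_3 = 101·cos14.2° − 35·1.238 = 54.6; c'Δl = 19.56; W sinα = 24.8
Slice 4: Δl = 2.6/cos23.6° = 2.837 m; N'_4 = 183·cos23.6° − 3·2.837 = 159.2; c'Δl = 44.83; W sinα = 73.3
Slice 5: Δl = 3.2/cos39.6° = 4.153 m; N'_5 = 106·cos39.6° − 8·4.153 = 48.4; c'Δl = 65.62; W sinα = 67.6
Σc'Δl = 203.0 kN/m; ΣN' = 531.2 kN/m; ΣW sinα = 181.1 kN/m
Resisting = 203.0 + 531.2·tan33.0° = 203.0 + 345.0 = 548.0 kN/m
FS = 548.0 / 181.1 = 3.026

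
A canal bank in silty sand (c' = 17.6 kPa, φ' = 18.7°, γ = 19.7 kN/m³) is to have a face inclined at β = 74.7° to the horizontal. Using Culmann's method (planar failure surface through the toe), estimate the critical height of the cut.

H_c = 7.41 m

Culmann's analysis gives the critical failure plane at α_cr = (β + φ')/2 = (74.7 + 18.7)/2 = 46.7°, and the critical height
H_c = (4c'/γ) · sinβ cosφ' / [1 − cos(β − φ')]
    = (4·17.6/19.7) · sin74.7°·cos18.7° / [1 − cos(56.0°)]
    = 3.574 · 0.9646·0.9472 / [1 − 0.5592]
    = 3.574 · 0.9136 / 0.4408
    = 7.41 m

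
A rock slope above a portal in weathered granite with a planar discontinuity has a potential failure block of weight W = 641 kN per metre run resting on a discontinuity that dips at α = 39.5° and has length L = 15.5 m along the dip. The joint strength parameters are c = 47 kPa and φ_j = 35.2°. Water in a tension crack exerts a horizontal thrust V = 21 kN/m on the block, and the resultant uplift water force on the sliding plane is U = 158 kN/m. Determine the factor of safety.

Resolving the block weight along and normal to the plane and applying the Mohr–Coulomb strength on the joint:
N' = W cosα − U − V sinα = 641·cos39.5° − 158 − 21·sin39.5° = 323.3 kN/m
Driving force T = W sinα + V cosα = 641·sin39.5° + 21·cos39.5° = 423.9 kN/m
Resisting force R = c·L + N'·tanφ_j = 47·15.5 + 323.3·tan35.2° = 728.5 + 228.0 = 956.5 kN/m
FS = R / T = 956.5 / 423.9 = 2.256

FS = 2.26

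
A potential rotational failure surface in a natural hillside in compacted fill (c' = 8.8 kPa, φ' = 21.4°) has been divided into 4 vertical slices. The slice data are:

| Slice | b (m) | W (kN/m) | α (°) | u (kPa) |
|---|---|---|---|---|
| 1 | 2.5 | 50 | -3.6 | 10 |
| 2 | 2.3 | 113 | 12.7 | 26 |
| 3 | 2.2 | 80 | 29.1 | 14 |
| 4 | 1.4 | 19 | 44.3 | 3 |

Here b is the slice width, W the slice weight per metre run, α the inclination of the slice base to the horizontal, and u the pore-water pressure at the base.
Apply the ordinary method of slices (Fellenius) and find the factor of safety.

FS = 1.73

Ordinary method of slices: FS = Σ[c'·Δl_i + (W_i cosα_i − u_i·Δl_i)·tanφ'] / Σ W_i sinα_i, with Δl_i = b_i / cosα_i.
Slice 1: Δl = 2.5/cos(-3.6°) = 2.505 m; N'_1 = 50·cos(-3.6°) − 10·2.505 = 24.9; c'Δl = 22.04; W sinα = -3.1
Slice 2: Δl = 2.3/cos12.7° = 2.358 m; N'_2 = 113·cos12.7° − 26·2.358 = 48.9; c'Δl = 20.75; W sinα = 24.8
Slice 3: Δl = 2.2/cos29.1° = 2.518 m; N'_3 = 80·cos29.1° − 14·2.518 = 34.7; c'Δl = 22.16; W sinα = 38.9
Slice 4: Δl = 1.4/cos44.3° = 1.956 m; N'_4 = 19·cos44.3° − 3·1.956 = 7.7; c'Δl = 17.21; W sinα = 13.3
Σc'Δl = 82.2 kN/m; ΣN' = 116.2 kN/m; ΣW sinα = 73.9 kN/m
Resisting = 82.2 + 116.2·tan21.4° = 82.2 + 45.5 = 127.7 kN/m
FS = 127.7 / 73.9 = 1.728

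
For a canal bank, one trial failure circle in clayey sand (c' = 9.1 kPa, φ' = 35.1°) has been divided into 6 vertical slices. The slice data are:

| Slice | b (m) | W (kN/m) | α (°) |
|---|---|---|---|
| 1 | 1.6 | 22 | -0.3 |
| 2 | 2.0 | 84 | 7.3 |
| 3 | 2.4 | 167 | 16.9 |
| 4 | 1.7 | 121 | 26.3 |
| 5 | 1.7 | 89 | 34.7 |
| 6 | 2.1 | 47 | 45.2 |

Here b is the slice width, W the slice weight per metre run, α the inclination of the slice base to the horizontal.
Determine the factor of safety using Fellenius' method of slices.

Ordinary method of slices: FS = Σ[c'·Δl_i + (W_i cosα_i)·tanφ'] / Σ W_i sinα_i, with Δl_i = b_i / cosα_i.
Slice 1: Δl = 1.6/cos(-0.3°) = 1.600 m; N'_1 = 22·cos(-0.3°) = 22.0; c'Δl = 14.56; W sinα = -0.1
Slice 2: Δl = 2.0/cos7.3° = 2.016 m; N'_2 = 84·cos7.3° = 83.3; c'Δl = 18.35; W sinα = 10.7
Slice 3: Δl = 2.4/cos16.9° = 2.508 m; N'_3 = 167·cos16.9° = 159.8; c'Δl = 22.83; W sinα = 48.5
Slice 4: Δl = 1.7/cos26.3° = 1.896 m; N'_4 = 121·cos26.3° = 108.5; c'Δl = 17.26; W sinα = 53.6
Slice 5: Δl = 1.7/cos34.7° = 2.068 m; N'_5 = 89·cos34.7° = 73.2; c'Δl = 18.82; W sinα = 50.7
Slice 6: Δl = 2.1/cos45.2° = 2.980 m; N'_6 = 47·cos45.2° = 33.1; c'Δl = 27.12; W sinα = 33.3
Σc'Δl = 118.9 kN/m; ΣN' = 479.9 kN/m; ΣW sinα = 196.7 kN/m
Resisting = 118.9 + 479.9·tan35.1° = 118.9 + 337.3 = 456.2 kN/m
FS = 456.2 / 196.7 = 2.319

FS = 2.32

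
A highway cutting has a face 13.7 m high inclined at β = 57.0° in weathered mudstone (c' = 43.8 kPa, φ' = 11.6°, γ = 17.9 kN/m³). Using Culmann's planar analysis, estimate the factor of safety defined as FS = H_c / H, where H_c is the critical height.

H_c = (4c'/γ) · sinβ cosφ' / [1 − cos(β − φ')]
    = (4·43.8/17.9) · sin57.0°·cos11.6° / [1 − cos45.4°]
    = 9.788 · 0.8215 / 0.2978 = 27.00 m
FS = H_c / H = 27.00 / 13.7 = 1.971

FS = 1.97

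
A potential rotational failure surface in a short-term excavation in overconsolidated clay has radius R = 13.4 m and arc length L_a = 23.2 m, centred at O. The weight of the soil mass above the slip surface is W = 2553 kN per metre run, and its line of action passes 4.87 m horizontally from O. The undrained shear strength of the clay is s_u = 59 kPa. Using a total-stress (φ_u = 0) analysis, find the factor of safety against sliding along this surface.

Taking moments about the centre O, the resisting moment is provided by the undrained shear strength acting along the arc:
M_R = s_u·L_a·R = 59·23.20·13.4 = 18341.9 kN·m/m
M_D = W·d = 2553·4.87 = 12433.1 kN·m/m
FS = M_R / M_D = 18341.9 / 12433.1 = 1.475

FS = 1.48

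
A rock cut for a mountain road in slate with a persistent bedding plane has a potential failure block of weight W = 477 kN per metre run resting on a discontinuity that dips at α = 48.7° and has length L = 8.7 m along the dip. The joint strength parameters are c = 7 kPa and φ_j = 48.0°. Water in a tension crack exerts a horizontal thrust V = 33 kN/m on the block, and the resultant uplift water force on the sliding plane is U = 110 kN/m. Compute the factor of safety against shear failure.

FS = 0.69

Resolving the block weight along and normal to the plane and applying the Mohr–Coulomb strength on the joint:
N' = W cosα − U − V sinα = 477·cos48.7° − 110 − 33·sin48.7° = 180.0 kN/m
Driving force T = W sinα + V cosα = 477·sin48.7° + 33·cos48.7° = 380.1 kN/m
Resisting force R = c·L + N'·tanφ_j = 7·8.7 + 180.0·tan48.0° = 60.9 + 199.9 = 260.8 kN/m
FS = R / T = 260.8 / 380.1 = 0.686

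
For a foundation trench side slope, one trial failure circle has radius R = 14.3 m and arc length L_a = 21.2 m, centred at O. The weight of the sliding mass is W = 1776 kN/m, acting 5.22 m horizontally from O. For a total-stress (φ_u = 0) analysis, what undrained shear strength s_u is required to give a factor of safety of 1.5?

FS = s_u·L_a·R / (W·d), so s_u = FS·W·d / (L_a·R).
s_u = 1.5·1776·5.22 / (21.20·14.3) = 13906.1 / 303.16 = 45.87 kPa

s_u = 45.9 kPa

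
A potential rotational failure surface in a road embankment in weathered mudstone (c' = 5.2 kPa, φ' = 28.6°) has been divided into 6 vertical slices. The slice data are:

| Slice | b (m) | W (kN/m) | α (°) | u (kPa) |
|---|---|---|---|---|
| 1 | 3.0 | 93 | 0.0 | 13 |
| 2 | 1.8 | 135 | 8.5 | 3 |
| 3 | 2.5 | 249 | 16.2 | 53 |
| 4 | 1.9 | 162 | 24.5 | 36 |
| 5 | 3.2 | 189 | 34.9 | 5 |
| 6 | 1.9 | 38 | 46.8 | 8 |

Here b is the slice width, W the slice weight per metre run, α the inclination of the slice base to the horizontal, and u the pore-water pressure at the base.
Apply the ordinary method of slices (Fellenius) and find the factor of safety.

Ordinary method of slices: FS = Σ[c'·Δl_i + (W_i cosα_i − u_i·Δl_i)·tanφ'] / Σ W_i sinα_i, with Δl_i = b_i / cosα_i.
Slice 1: Δl = 3.0/cos0.0° = 3.000 m; N'_1 = 93·cos0.0° − 13·3.000 = 54.0; c'Δl = 15.60; W sinα = 0.0
Slice 2: Δl = 1.8/cos8.5° = 1.820 m; N'_2 = 135·cos8.5° − 3·1.820 = 128.1; c'Δl = 9.46; W sinα = 20.0
Slice 3: Δl = 2.5/cos16.2° = 2.603 m; N'_3 = 249·cos16.2° − 53·2.603 = 101.1; c'Δl = 13.54; W sinα = 69.5
Slice 4: Δl = 1.9/cos24.5° = 2.088 m; N'_4 = 162·cos24.5° − 36·2.088 = 72.2; c'Δl = 10.86; W sinα = 67.2
Slice 5: Δl = 3.2/cos34.9° = 3.902 m; N'_5 = 189·cos34.9° − 5·3.902 = 135.5; c'Δl = 20.29; W sinα = 108.1
Slice 6: Δl = 1.9/cos46.8° = 2.776 m; N'_6 = 38·cos46.8° − 8·2.776 = 3.8; c'Δl = 14.43; W sinα = 27.7
Σc'Δl = 84.2 kN/m; ΣN' = 494.7 kN/m; ΣW sinα = 292.4 kN/m
Resisting = 84.2 + 494.7·tan28.6° = 84.2 + 269.7 = 353.9 kN/m
FS = 353.9 / 292.4 = 1.210

FS = 1.21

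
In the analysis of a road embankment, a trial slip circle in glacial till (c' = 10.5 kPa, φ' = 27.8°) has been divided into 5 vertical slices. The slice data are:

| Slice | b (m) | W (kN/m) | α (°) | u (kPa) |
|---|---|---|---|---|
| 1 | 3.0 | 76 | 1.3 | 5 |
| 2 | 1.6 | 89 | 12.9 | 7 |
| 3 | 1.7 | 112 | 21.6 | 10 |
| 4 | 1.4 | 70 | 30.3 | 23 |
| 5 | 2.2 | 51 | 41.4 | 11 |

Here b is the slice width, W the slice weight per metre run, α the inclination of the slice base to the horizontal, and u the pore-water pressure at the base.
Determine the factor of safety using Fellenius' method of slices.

FS = 1.88

Ordinary method of slices: FS = Σ[c'·Δl_i + (W_i cosα_i − u_i·Δl_i)·tanφ'] / Σ W_i sinα_i, with Δl_i = b_i / cosα_i.
Slice 1: Δl = 3.0/cos1.3° = 3.001 m; N'_1 = 76·cos1.3° − 5·3.001 = 61.0; c'Δl = 31.51; W sinα = 1.7
Slice 2: Δl = 1.6/cos12.9° = 1.641 m; N'_2 = 89·cos12.9° − 7·1.641 = 75.3; c'Δl = 17.23; W sinα = 19.9
Slice 3: Δl = 1.7/cos21.6° = 1.828 m; N'_3 = 112·cos21.6° − 10·1.828 = 85.9; c'Δl = 19.20; W sinα = 41.2
Slice 4: Δl = 1.4/cos30.3° = 1.622 m; N'_4 = 70·cos30.3° − 23·1.622 = 23.1; c'Δl = 17.03; W sinα = 35.3
Slice 5: Δl = 2.2/cos41.4° = 2.933 m; N'_5 = 51·cos41.4° − 11·2.933 = 6.0; c'Δl = 30.80; W sinα = 33.7
Σc'Δl = 115.8 kN/m; ΣN' = 251.2 kN/m; ΣW sinα = 131.9 kN/m
Resisting = 115.8 + 251.2·tan27.8° = 115.8 + 132.5 = 248.2 kN/m
FS = 248.2 / 131.9 = 1.882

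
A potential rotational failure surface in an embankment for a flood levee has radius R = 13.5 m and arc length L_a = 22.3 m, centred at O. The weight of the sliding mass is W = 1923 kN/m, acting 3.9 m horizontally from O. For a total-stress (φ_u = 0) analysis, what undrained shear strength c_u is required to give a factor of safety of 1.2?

c_u = 29.9 kPa

FS = c_u·L_a·R / (W·d), so c_u = FS·W·d / (L_a·R).
c_u = 1.2·1923·3.9 / (22.30·13.5) = 8999.6 / 301.05 = 29.89 kPa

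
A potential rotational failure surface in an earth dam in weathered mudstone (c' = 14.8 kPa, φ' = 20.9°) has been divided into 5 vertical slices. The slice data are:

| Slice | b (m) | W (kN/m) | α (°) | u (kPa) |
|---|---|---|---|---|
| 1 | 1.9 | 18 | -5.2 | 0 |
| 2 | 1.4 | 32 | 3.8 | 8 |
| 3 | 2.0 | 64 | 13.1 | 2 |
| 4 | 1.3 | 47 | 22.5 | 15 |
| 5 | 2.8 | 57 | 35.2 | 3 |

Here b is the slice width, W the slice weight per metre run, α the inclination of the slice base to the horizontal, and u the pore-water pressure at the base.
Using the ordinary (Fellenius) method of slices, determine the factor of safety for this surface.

FS = 3.19

Ordinary method of slices: FS = Σ[c'·Δl_i + (W_i cosα_i − u_i·Δl_i)·tanφ'] / Σ W_i sinα_i, with Δl_i = b_i / cosα_i.
Slice 1: Δl = 1.9/cos(-5.2°) = 1.908 m; N'_1 = 18·cos(-5.2°) − 0·1.908 = 17.9; c'Δl = 28.24; W sinα = -1.6
Slice 2: Δl = 1.4/cos3.8° = 1.403 m; N'_2 = 32·cos3.8° − 8·1.403 = 20.7; c'Δl = 20.77; W sinα = 2.1
Slice 3: Δl = 2.0/cos13.1° = 2.053 m; N'_3 = 64·cos13.1° − 2·2.053 = 58.2; c'Δl = 30.39; W sinα = 14.5
Slice 4: Δl = 1.3/cos22.5° = 1.407 m; N'_4 = 47·cos22.5° − 15·1.407 = 22.3; c'Δl = 20.83; W sinα = 18.0
Slice 5: Δl = 2.8/cos35.2° = 3.427 m; N'_5 = 57·cos35.2° − 3·3.427 = 36.3; c'Δl = 50.71; W sinα = 32.9
Σc'Δl = 150.9 kN/m; ΣN' = 155.5 kN/m; ΣW sinα = 65.8 kN/m
Resisting = 150.9 + 155.5·tan20.9° = 150.9 + 59.4 = 210.3 kN/m
FS = 210.3 / 65.8 = 3.194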